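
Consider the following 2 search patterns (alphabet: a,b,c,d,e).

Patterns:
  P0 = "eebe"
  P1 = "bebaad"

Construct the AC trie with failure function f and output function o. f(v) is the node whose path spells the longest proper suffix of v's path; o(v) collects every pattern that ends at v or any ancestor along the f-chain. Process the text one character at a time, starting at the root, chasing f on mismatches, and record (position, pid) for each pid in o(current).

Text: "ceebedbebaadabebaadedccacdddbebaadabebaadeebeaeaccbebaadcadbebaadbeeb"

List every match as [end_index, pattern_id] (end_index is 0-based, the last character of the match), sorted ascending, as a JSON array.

Construct AC machine:
Trie (insert patterns):
  n0 'ε': b→5 e→1
  n1 'e': e→2
  n2 'ee': b→3
  n3 'eeb': e→4
  n4 'eebe': ·  ←P0
  n5 'b': e→6
  n6 'be': b→7
  n7 'beb': a→8
  n8 'beba': a→9
  n9 'bebaa': d→10
  n10 'bebaad': ·  ←P1

BFS fail/out derivation:
  fail(1) 'e': from fail(0)=0 chase 'e': 0 ⇒ 0;  out=∅∪out(0)=∅
  fail(5) 'b': from fail(0)=0 chase 'b': 0 ⇒ 0;  out=∅∪out(0)=∅
  fail(2) 'ee': from fail(1)=0 chase 'e': 0 ⇒ 1;  out=∅∪out(1)=∅
  fail(6) 'be': from fail(5)=0 chase 'e': 0 ⇒ 1;  out=∅∪out(1)=∅
  fail(3) 'eeb': from fail(2)=1 chase 'b': 1→0 ⇒ 5;  out=∅∪out(5)=∅
  fail(7) 'beb': from fail(6)=1 chase 'b': 1→0 ⇒ 5;  out=∅∪out(5)=∅
  fail(4) 'eebe': from fail(3)=5 chase 'e': 5 ⇒ 6;  out={0}∪out(6)={0}
  fail(8) 'beba': from fail(7)=5 chase 'a': 5→0 ⇒ 0;  out=∅∪out(0)=∅
  fail(9) 'bebaa': from fail(8)=0 chase 'a': 0 ⇒ 0;  out=∅∪out(0)=∅
  fail(10) 'bebaad': from fail(9)=0 chase 'd': 0 ⇒ 0;  out={1}∪out(0)={1}

Scan:
pos 0 'c': at 0
pos 1 'e': at 1
pos 2 'e': at 2
pos 3 'b': at 3
pos 4 'e': at 4  emit P0@[1:4]
pos 5 'd': at 0 (via fail)
pos 6 'b': at 5
pos 7 'e': at 6
pos 8 'b': at 7
pos 9 'a': at 8
pos 10 'a': at 9
pos 11 'd': at 10  emit P1@[6:11]
pos 12 'a': at 0 (via fail)
pos 13 'b': at 5
pos 14 'e': at 6
pos 15 'b': at 7
pos 16 'a': at 8
pos 17 'a': at 9
pos 18 'd': at 10  emit P1@[13:18]
pos 19 'e': at 1 (via fail)
pos 20 'd': at 0 (via fail)
pos 21 'c': at 0
pos 22 'c': at 0
pos 23 'a': at 0
pos 24 'c': at 0
pos 25 'd': at 0
pos 26 'd': at 0
pos 27 'd': at 0
pos 28 'b': at 5
pos 29 'e': at 6
pos 30 'b': at 7
pos 31 'a': at 8
pos 32 'a': at 9
pos 33 'd': at 10  emit P1@[28:33]
pos 34 'a': at 0 (via fail)
pos 35 'b': at 5
pos 36 'e': at 6
pos 37 'b': at 7
pos 38 'a': at 8
pos 39 'a': at 9
pos 40 'd': at 10  emit P1@[35:40]
pos 41 'e': at 1 (via fail)
pos 42 'e': at 2
pos 43 'b': at 3
pos 44 'e': at 4  emit P0@[41:44]
pos 45 'a': at 0 (via fail)
pos 46 'e': at 1
pos 47 'a': at 0 (via fail)
pos 48 'c': at 0
pos 49 'c': at 0
pos 50 'b': at 5
pos 51 'e': at 6
pos 52 'b': at 7
pos 53 'a': at 8
pos 54 'a': at 9
pos 55 'd': at 10  emit P1@[50:55]
pos 56 'c': at 0 (via fail)
pos 57 'a': at 0
pos 58 'd': at 0
pos 59 'b': at 5
pos 60 'e': at 6
pos 61 'b': at 7
pos 62 'a': at 8
pos 63 'a': at 9
pos 64 'd': at 10  emit P1@[59:64]
pos 65 'b': at 5 (via fail)
pos 66 'e': at 6
pos 67 'e': at 2 (via fail)
pos 68 'b': at 3

Result: [[4,0],[11,1],[18,1],[33,1],[40,1],[44,0],[55,1],[64,1]]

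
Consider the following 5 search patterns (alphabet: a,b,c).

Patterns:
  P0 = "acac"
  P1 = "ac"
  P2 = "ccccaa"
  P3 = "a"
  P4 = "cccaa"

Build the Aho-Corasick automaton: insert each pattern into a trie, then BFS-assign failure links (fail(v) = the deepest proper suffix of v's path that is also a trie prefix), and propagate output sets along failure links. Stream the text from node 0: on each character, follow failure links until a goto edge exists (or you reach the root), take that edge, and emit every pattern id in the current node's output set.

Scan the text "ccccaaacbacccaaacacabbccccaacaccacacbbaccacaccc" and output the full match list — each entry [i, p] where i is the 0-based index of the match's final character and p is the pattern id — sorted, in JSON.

Construct AC machine:
Trie nodes:
  n0 'ε': a→1 c→5
  n1 'a': c→2  [P3 ends]
  n2 'ac': a→3  [P1 ends]
  n3 'aca': c→4
  n4 'acac': ·  [P0 ends]
  n5 'c': c→6
  n6 'cc': c→7
  n7 'ccc': a→11 c→8
  n8 'cccc': a→9
  n9 'cccca': a→10
  n10 'ccccaa': ·  [P2 ends]
  n11 'ccca': a→12
  n12 'cccaa': ·  [P4 ends]

Failure links (BFS by depth):
  n1('a'): parent n0 fail=0; on 'a' 0 → fail=0;  out {3}∪∅={3}
  n5('c'): parent n0 fail=0; on 'c' 0 → fail=0;  out ∅∪∅=∅
  n2('ac'): parent n1 fail=0; on 'c' 0 → fail=5;  out {1}∪∅={1}
  n6('cc'): parent n5 fail=0; on 'c' 0 → fail=5;  out ∅∪∅=∅
  n3('aca'): parent n2 fail=5; on 'a' 5→0 → fail=1;  out ∅∪{3}={3}
  n7('ccc'): parent n6 fail=5; on 'c' 5 → fail=6;  out ∅∪∅=∅
  n4('acac'): parent n3 fail=1; on 'c' 1 → fail=2;  out {0}∪{1}={0,1}
  n8('cccc'): parent n7 fail=6; on 'c' 6 → fail=7;  out ∅∪∅=∅
  n11('ccca'): parent n7 fail=6; on 'a' 6→5→0 → fail=1;  out ∅∪{3}={3}
  n9('cccca'): parent n8 fail=7; on 'a' 7 → fail=11;  out ∅∪{3}={3}
  n12('cccaa'): parent n11 fail=1; on 'a' 1→0 → fail=1;  out {4}∪{3}={3,4}
  n10('ccccaa'): parent n9 fail=11; on 'a' 11 → fail=12;  out {2}∪{3,4}={2,3,4}

Run:
[0] read 'c'  n0⇒n5
[1] read 'c'  n5⇒n6
[2] read 'c'  n6⇒n7
[3] read 'c'  n7⇒n8
[4] read 'a'  n8⇒n9  ** P3@[4:4]
[5] read 'a'  n9⇒n10  ** P2@[0:5],P3@[5:5],P4@[1:5]
[6] read 'a'  n10⇒n1 (via fail)  ** P3@[6:6]
[7] read 'c'  n1⇒n2  ** P1@[6:7]
[8] read 'b'  n2⇒n0 (via fail)
[9] read 'a'  n0⇒n1  ** P3@[9:9]
[10] read 'c'  n1⇒n2  ** P1@[9:10]
[11] read 'c'  n2⇒n6 (via fail)
[12] read 'c'  n6⇒n7
[13] read 'a'  n7⇒n11  ** P3@[13:13]
[14] read 'a'  n11⇒n12  ** P3@[14:14],P4@[10:14]
[15] read 'a'  n12⇒n1 (via fail)  ** P3@[15:15]
[16] read 'c'  n1⇒n2  ** P1@[15:16]
[17] read 'a'  n2⇒n3  ** P3@[17:17]
[18] read 'c'  n3⇒n4  ** P0@[15:18],P1@[17:18]
[19] read 'a'  n4⇒n3 (via fail)  ** P3@[19:19]
[20] read 'b'  n3⇒n0 (via fail)
[21] read 'b'  n0⇒n0
[22] read 'c'  n0⇒n5
[23] read 'c'  n5⇒n6
[24] read 'c'  n6⇒n7
[25] read 'c'  n7⇒n8
[26] read 'a'  n8⇒n9  ** P3@[26:26]
[27] read 'a'  n9⇒n10  ** P2@[22:27],P3@[27:27],P4@[23:27]
[28] read 'c'  n10⇒n2 (via fail)  ** P1@[27:28]
[29] read 'a'  n2⇒n3  ** P3@[29:29]
[30] read 'c'  n3⇒n4  ** P0@[27:30],P1@[29:30]
[31] read 'c'  n4⇒n6 (via fail)
[32] read 'a'  n6⇒n1 (via fail)  ** P3@[32:32]
[33] read 'c'  n1⇒n2  ** P1@[32:33]
[34] read 'a'  n2⇒n3  ** P3@[34:34]
[35] read 'c'  n3⇒n4  ** P0@[32:35],P1@[34:35]
[36] read 'b'  n4⇒n0 (via fail)
[37] read 'b'  n0⇒n0
[38] read 'a'  n0⇒n1  ** P3@[38:38]
[39] read 'c'  n1⇒n2  ** P1@[38:39]
[40] read 'c'  n2⇒n6 (via fail)
[41] read 'a'  n6⇒n1 (via fail)  ** P3@[41:41]
[42] read 'c'  n1⇒n2  ** P1@[41:42]
[43] read 'a'  n2⇒n3  ** P3@[43:43]
[44] read 'c'  n3⇒n4  ** P0@[41:44],P1@[43:44]
[45] read 'c'  n4⇒n6 (via fail)
[46] read 'c'  n6⇒n7

Matches: [[4,3],[5,2],[5,3],[5,4],[6,3],[7,1],[9,3],[10,1],[13,3],[14,3],[14,4],[15,3],[16,1],[17,3],[18,0],[18,1],[19,3],[26,3],[27,2],[27,3],[27,4],[28,1],[29,3],[30,0],[30,1],[32,3],[33,1],[34,3],[35,0],[35,1],[38,3],[39,1],[41,3],[42,1],[43,3],[44,0],[44,1]]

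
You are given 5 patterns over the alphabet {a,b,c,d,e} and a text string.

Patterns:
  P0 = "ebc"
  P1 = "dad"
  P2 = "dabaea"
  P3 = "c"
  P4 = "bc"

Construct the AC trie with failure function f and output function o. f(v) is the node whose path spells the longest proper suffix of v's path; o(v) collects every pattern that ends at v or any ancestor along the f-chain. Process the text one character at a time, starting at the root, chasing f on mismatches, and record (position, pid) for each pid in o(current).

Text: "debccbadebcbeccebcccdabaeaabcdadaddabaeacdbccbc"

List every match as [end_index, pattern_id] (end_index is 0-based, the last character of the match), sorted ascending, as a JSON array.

Construct AC machine:
Trie (insert patterns):
  0='ε' goto b→12 c→11 d→4 e→1
  1='e' goto b→2
  2='eb' goto c→3
  3='ebc' goto ·  [P0 ends]
  4='d' goto a→5
  5='da' goto b→7 d→6
  6='dad' goto ·  [P1 ends]
  7='dab' goto a→8
  8='daba' goto e→9
  9='dabae' goto a→10
  10='dabaea' goto ·  [P2 ends]
  11='c' goto ·  [P3 ends]
  12='b' goto c→13
  13='bc' goto ·  [P4 ends]

Failure links (BFS by depth):
  n1('e'): parent n0 fail=0; on 'e' 0 → fail=0;  out ∅∪∅=∅
  n4('d'): parent n0 fail=0; on 'd' 0 → fail=0;  out ∅∪∅=∅
  n11('c'): parent n0 fail=0; on 'c' 0 → fail=0;  out {3}∪∅={3}
  n12('b'): parent n0 fail=0; on 'b' 0 → fail=0;  out ∅∪∅=∅
  n2('eb'): parent n1 fail=0; on 'b' 0 → fail=12;  out ∅∪∅=∅
  n5('da'): parent n4 fail=0; on 'a' 0 → fail=0;  out ∅∪∅=∅
  n13('bc'): parent n12 fail=0; on 'c' 0 → fail=11;  out {4}∪{3}={3,4}
  n3('ebc'): parent n2 fail=12; on 'c' 12 → fail=13;  out {0}∪{3,4}={0,3,4}
  n6('dad'): parent n5 fail=0; on 'd' 0 → fail=4;  out {1}∪∅={1}
  n7('dab'): parent n5 fail=0; on 'b' 0 → fail=12;  out ∅∪∅=∅
  n8('daba'): parent n7 fail=12; on 'a' 12→0 → fail=0;  out ∅∪∅=∅
  n9('dabae'): parent n8 fail=0; on 'e' 0 → fail=1;  out ∅∪∅=∅
  n10('dabaea'): parent n9 fail=1; on 'a' 1→0 → fail=0;  out {2}∪∅={2}

Scan:
[0] read 'd'  n0⇒n4
[1] read 'e'  n4⇒n1 ·f
[2] read 'b'  n1⇒n2
[3] read 'c'  n2⇒n3  emit P0@[1:3],P3@[3:3],P4@[2:3]
[4] read 'c'  n3⇒n11 ·f  emit P3@[4:4]
[5] read 'b'  n11⇒n12 ·f
[6] read 'a'  n12⇒n0 ·f
[7] read 'd'  n0⇒n4
[8] read 'e'  n4⇒n1 ·f
[9] read 'b'  n1⇒n2
[10] read 'c'  n2⇒n3  emit P0@[8:10],P3@[10:10],P4@[9:10]
[11] read 'b'  n3⇒n12 ·f
[12] read 'e'  n12⇒n1 ·f
[13] read 'c'  n1⇒n11 ·f  emit P3@[13:13]
[14] read 'c'  n11⇒n11 ·f  emit P3@[14:14]
[15] read 'e'  n11⇒n1 ·f
[16] read 'b'  n1⇒n2
[17] read 'c'  n2⇒n3  emit P0@[15:17],P3@[17:17],P4@[16:17]
[18] read 'c'  n3⇒n11 ·f  emit P3@[18:18]
[19] read 'c'  n11⇒n11 ·f  emit P3@[19:19]
[20] read 'd'  n11⇒n4 ·f
[21] read 'a'  n4⇒n5
[22] read 'b'  n5⇒n7
[23] read 'a'  n7⇒n8
[24] read 'e'  n8⇒n9
[25] read 'a'  n9⇒n10  emit P2@[20:25]
[26] read 'a'  n10⇒n0 ·f
[27] read 'b'  n0⇒n12
[28] read 'c'  n12⇒n13  emit P3@[28:28],P4@[27:28]
[29] read 'd'  n13⇒n4 ·f
[30] read 'a'  n4⇒n5
[31] read 'd'  n5⇒n6  emit P1@[29:31]
[32] read 'a'  n6⇒n5 ·f
[33] read 'd'  n5⇒n6  emit P1@[31:33]
[34] read 'd'  n6⇒n4 ·f
[35] read 'a'  n4⇒n5
[36] read 'b'  n5⇒n7
[37] read 'a'  n7⇒n8
[38] read 'e'  n8⇒n9
[39] read 'a'  n9⇒n10  emit P2@[34:39]
[40] read 'c'  n10⇒n11 ·f  emit P3@[40:40]
[41] read 'd'  n11⇒n4 ·f
[42] read 'b'  n4⇒n12 ·f
[43] read 'c'  n12⇒n13  emit P3@[43:43],P4@[42:43]
[44] read 'c'  n13⇒n11 ·f  emit P3@[44:44]
[45] read 'b'  n11⇒n12 ·f
[46] read 'c'  n12⇒n13  emit P3@[46:46],P4@[45:46]

Result: [[3,0],[3,3],[3,4],[4,3],[10,0],[10,3],[10,4],[13,3],[14,3],[17,0],[17,3],[17,4],[18,3],[19,3],[25,2],[28,3],[28,4],[31,1],[33,1],[39,2],[40,3],[43,3],[43,4],[44,3],[46,3],[46,4]]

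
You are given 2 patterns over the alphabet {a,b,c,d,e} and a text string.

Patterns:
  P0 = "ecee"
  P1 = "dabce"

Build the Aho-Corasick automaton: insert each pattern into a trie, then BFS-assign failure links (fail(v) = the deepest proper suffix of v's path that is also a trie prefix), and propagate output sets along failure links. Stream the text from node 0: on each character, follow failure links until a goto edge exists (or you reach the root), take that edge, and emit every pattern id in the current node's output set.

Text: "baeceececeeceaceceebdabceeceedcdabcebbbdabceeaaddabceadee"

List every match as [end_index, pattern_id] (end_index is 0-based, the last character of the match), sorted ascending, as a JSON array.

Build automaton:
Trie nodes:
  n0 'ε': d→5 e→1
  n1 'e': c→2
  n2 'ec': e→3
  n3 'ece': e→4
  n4 'ecee': ·  [P0 ends]
  n5 'd': a→6
  n6 'da': b→7
  n7 'dab': c→8
  n8 'dabc': e→9
  n9 'dabce': ·  [P1 ends]

Failure links (BFS by depth):
  fail(1) 'e': from fail(0)=0 chase 'e': 0 ⇒ 0;  out=∅∪out(0)=∅
  fail(5) 'd': from fail(0)=0 chase 'd': 0 ⇒ 0;  out=∅∪out(0)=∅
  fail(2) 'ec': from fail(1)=0 chase 'c': 0 ⇒ 0;  out=∅∪out(0)=∅
  fail(6) 'da': from fail(5)=0 chase 'a': 0 ⇒ 0;  out=∅∪out(0)=∅
  fail(3) 'ece': from fail(2)=0 chase 'e': 0 ⇒ 1;  out=∅∪out(1)=∅
  fail(7) 'dab': from fail(6)=0 chase 'b': 0 ⇒ 0;  out=∅∪out(0)=∅
  fail(4) 'ecee': from fail(3)=1 chase 'e': 1→0 ⇒ 1;  out={0}∪out(1)={0}
  fail(8) 'dabc': from fail(7)=0 chase 'c': 0 ⇒ 0;  out=∅∪out(0)=∅
  fail(9) 'dabce': from fail(8)=0 chase 'e': 0 ⇒ 1;  out={1}∪out(1)={1}

Scan:
pos 0 'b': at 0
pos 1 'a': at 0
pos 2 'e': at 1
pos 3 'c': at 2
pos 4 'e': at 3
pos 5 'e': at 4  emit P0@[2:5]
pos 6 'c': at 2 (via fail)
pos 7 'e': at 3
pos 8 'c': at 2 (via fail)
pos 9 'e': at 3
pos 10 'e': at 4  emit P0@[7:10]
pos 11 'c': at 2 (via fail)
pos 12 'e': at 3
pos 13 'a': at 0 (via fail)
pos 14 'c': at 0
pos 15 'e': at 1
pos 16 'c': at 2
pos 17 'e': at 3
pos 18 'e': at 4  emit P0@[15:18]
pos 19 'b': at 0 (via fail)
pos 20 'd': at 5
pos 21 'a': at 6
pos 22 'b': at 7
pos 23 'c': at 8
pos 24 'e': at 9  emit P1@[20:24]
pos 25 'e': at 1 (via fail)
pos 26 'c': at 2
pos 27 'e': at 3
pos 28 'e': at 4  emit P0@[25:28]
pos 29 'd': at 5 (via fail)
pos 30 'c': at 0 (via fail)
pos 31 'd': at 5
pos 32 'a': at 6
pos 33 'b': at 7
pos 34 'c': at 8
pos 35 'e': at 9  emit P1@[31:35]
pos 36 'b': at 0 (via fail)
pos 37 'b': at 0
pos 38 'b': at 0
pos 39 'd': at 5
pos 40 'a': at 6
pos 41 'b': at 7
pos 42 'c': at 8
pos 43 'e': at 9  emit P1@[39:43]
pos 44 'e': at 1 (via fail)
pos 45 'a': at 0 (via fail)
pos 46 'a': at 0
pos 47 'd': at 5
pos 48 'd': at 5 (via fail)
pos 49 'a': at 6
pos 50 'b': at 7
pos 51 'c': at 8
pos 52 'e': at 9  emit P1@[48:52]
pos 53 'a': at 0 (via fail)
pos 54 'd': at 5
pos 55 'e': at 1 (via fail)
pos 56 'e': at 1 (via fail)

Matches: [[5,0],[10,0],[18,0],[24,1],[28,0],[35,1],[43,1],[52,1]]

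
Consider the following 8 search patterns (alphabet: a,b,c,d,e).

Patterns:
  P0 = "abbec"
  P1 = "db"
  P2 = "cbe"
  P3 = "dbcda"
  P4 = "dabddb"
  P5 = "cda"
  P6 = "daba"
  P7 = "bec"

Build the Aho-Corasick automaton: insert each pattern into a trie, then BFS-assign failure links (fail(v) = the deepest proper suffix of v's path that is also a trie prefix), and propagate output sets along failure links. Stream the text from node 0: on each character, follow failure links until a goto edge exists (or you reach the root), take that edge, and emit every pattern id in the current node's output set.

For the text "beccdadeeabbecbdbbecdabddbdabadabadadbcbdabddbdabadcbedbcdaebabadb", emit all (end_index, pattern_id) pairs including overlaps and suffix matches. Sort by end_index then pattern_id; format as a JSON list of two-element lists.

Build automaton:
Trie (insert patterns):
  0='ε' goto a→1 b→22 c→8 d→6
  1='a' goto b→2
  2='ab' goto b→3
  3='abb' goto e→4
  4='abbe' goto c→5
  5='abbec' goto ·  ←P0
  6='d' goto a→14 b→7
  7='db' goto c→11  ←P1
  8='c' goto b→9 d→19
  9='cb' goto e→10
  10='cbe' goto ·  ←P2
  11='dbc' goto d→12
  12='dbcd' goto a→13
  13='dbcda' goto ·  ←P3
  14='da' goto b→15
  15='dab' goto a→21 d→16
  16='dabd' goto d→17
  17='dabdd' goto b→18
  18='dabddb' goto ·  ←P4
  19='cd' goto a→20
  20='cda' goto ·  ←P5
  21='daba' goto ·  ←P6
  22='b' goto e→23
  23='be' goto c→24
  24='bec' goto ·  ←P7

Failure links (BFS by depth):
  n1('a'): parent n0 fail=0; on 'a' 0 → fail=0;  out ∅∪∅=∅
  n6('d'): parent n0 fail=0; on 'd' 0 → fail=0;  out ∅∪∅=∅
  n8('c'): parent n0 fail=0; on 'c' 0 → fail=0;  out ∅∪∅=∅
  n22('b'): parent n0 fail=0; on 'b' 0 → fail=0;  out ∅∪∅=∅
  n2('ab'): parent n1 fail=0; on 'b' 0 → fail=22;  out ∅∪∅=∅
  n7('db'): parent n6 fail=0; on 'b' 0 → fail=22;  out {1}∪∅={1}
  n9('cb'): parent n8 fail=0; on 'b' 0 → fail=22;  out ∅∪∅=∅
  n14('da'): parent n6 fail=0; on 'a' 0 → fail=1;  out ∅∪∅=∅
  n19('cd'): parent n8 fail=0; on 'd' 0 → fail=6;  out ∅∪∅=∅
  n23('be'): parent n22 fail=0; on 'e' 0 → fail=0;  out ∅∪∅=∅
  n3('abb'): parent n2 fail=22; on 'b' 22→0 → fail=22;  out ∅∪∅=∅
  n10('cbe'): parent n9 fail=22; on 'e' 22 → fail=23;  out {2}∪∅={2}
  n11('dbc'): parent n7 fail=22; on 'c' 22→0 → fail=8;  out ∅∪∅=∅
  n15('dab'): parent n14 fail=1; on 'b' 1 → fail=2;  out ∅∪∅=∅
  n20('cda'): parent n19 fail=6; on 'a' 6 → fail=14;  out {5}∪∅={5}
  n24('bec'): parent n23 fail=0; on 'c' 0 → fail=8;  out {7}∪∅={7}
  n4('abbe'): parent n3 fail=22; on 'e' 22 → fail=23;  out ∅∪∅=∅
  n12('dbcd'): parent n11 fail=8; on 'd' 8 → fail=19;  out ∅∪∅=∅
  n16('dabd'): parent n15 fail=2; on 'd' 2→22→0 → fail=6;  out ∅∪∅=∅
  n21('daba'): parent n15 fail=2; on 'a' 2→22→0 → fail=1;  out {6}∪∅={6}
  n5('abbec'): parent n4 fail=23; on 'c' 23 → fail=24;  out {0}∪{7}={0,7}
  n13('dbcda'): parent n12 fail=19; on 'a' 19 → fail=20;  out {3}∪{5}={3,5}
  n17('dabdd'): parent n16 fail=6; on 'd' 6→0 → fail=6;  out ∅∪∅=∅
  n18('dabddb'): parent n17 fail=6; on 'b' 6 → fail=7;  out {4}∪{1}={1,4}

Scan:
pos 0 'b': at 22
pos 1 'e': at 23
pos 2 'c': at 24  emit P7@[0:2]
pos 3 'c': at 8 ·f
pos 4 'd': at 19
pos 5 'a': at 20  emit P5@[3:5]
pos 6 'd': at 6 ·f
pos 7 'e': at 0 ·f
pos 8 'e': at 0
pos 9 'a': at 1
pos 10 'b': at 2
pos 11 'b': at 3
pos 12 'e': at 4
pos 13 'c': at 5  emit P0@[9:13],P7@[11:13]
pos 14 'b': at 9 ·f
pos 15 'd': at 6 ·f
pos 16 'b': at 7  emit P1@[15:16]
pos 17 'b': at 22 ·f
pos 18 'e': at 23
pos 19 'c': at 24  emit P7@[17:19]
pos 20 'd': at 19 ·f
pos 21 'a': at 20  emit P5@[19:21]
pos 22 'b': at 15 ·f
pos 23 'd': at 16
pos 24 'd': at 17
pos 25 'b': at 18  emit P1@[24:25],P4@[20:25]
pos 26 'd': at 6 ·f
pos 27 'a': at 14
pos 28 'b': at 15
pos 29 'a': at 21  emit P6@[26:29]
pos 30 'd': at 6 ·f
pos 31 'a': at 14
pos 32 'b': at 15
pos 33 'a': at 21  emit P6@[30:33]
pos 34 'd': at 6 ·f
pos 35 'a': at 14
pos 36 'd': at 6 ·f
pos 37 'b': at 7  emit P1@[36:37]
pos 38 'c': at 11
pos 39 'b': at 9 ·f
pos 40 'd': at 6 ·f
pos 41 'a': at 14
pos 42 'b': at 15
pos 43 'd': at 16
pos 44 'd': at 17
pos 45 'b': at 18  emit P1@[44:45],P4@[40:45]
pos 46 'd': at 6 ·f
pos 47 'a': at 14
pos 48 'b': at 15
pos 49 'a': at 21  emit P6@[46:49]
pos 50 'd': at 6 ·f
pos 51 'c': at 8 ·f
pos 52 'b': at 9
pos 53 'e': at 10  emit P2@[51:53]
pos 54 'd': at 6 ·f
pos 55 'b': at 7  emit P1@[54:55]
pos 56 'c': at 11
pos 57 'd': at 12
pos 58 'a': at 13  emit P3@[54:58],P5@[56:58]
pos 59 'e': at 0 ·f
pos 60 'b': at 22
pos 61 'a': at 1 ·f
pos 62 'b': at 2
pos 63 'a': at 1 ·f
pos 64 'd': at 6 ·f
pos 65 'b': at 7  emit P1@[64:65]

Matches: [[2,7],[5,5],[13,0],[13,7],[16,1],[19,7],[21,5],[25,1],[25,4],[29,6],[33,6],[37,1],[45,1],[45,4],[49,6],[53,2],[55,1],[58,3],[58,5],[65,1]]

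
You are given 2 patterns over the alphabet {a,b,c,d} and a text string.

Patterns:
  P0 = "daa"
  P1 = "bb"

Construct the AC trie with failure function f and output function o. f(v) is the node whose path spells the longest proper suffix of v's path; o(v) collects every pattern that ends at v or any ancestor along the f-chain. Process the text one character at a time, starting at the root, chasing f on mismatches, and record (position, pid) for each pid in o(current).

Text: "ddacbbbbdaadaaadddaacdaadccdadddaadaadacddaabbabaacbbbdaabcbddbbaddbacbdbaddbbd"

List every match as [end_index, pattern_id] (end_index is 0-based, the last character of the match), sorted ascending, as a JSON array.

Construct AC machine:
Trie (insert patterns):
  n0 'ε': b→4 d→1
  n1 'd': a→2
  n2 'da': a→3
  n3 'daa': ·  [P0 ends]
  n4 'b': b→5
  n5 'bb': ·  [P1 ends]

BFS fail/out derivation:
  fail(1) 'd': from fail(0)=0 chase 'd': 0 ⇒ 0;  out=∅∪out(0)=∅
  fail(4) 'b': from fail(0)=0 chase 'b': 0 ⇒ 0;  out=∅∪out(0)=∅
  fail(2) 'da': from fail(1)=0 chase 'a': 0 ⇒ 0;  out=∅∪out(0)=∅
  fail(5) 'bb': from fail(4)=0 chase 'b': 0 ⇒ 4;  out={1}∪out(4)={1}
  fail(3) 'daa': from fail(2)=0 chase 'a': 0 ⇒ 0;  out={0}∪out(0)={0}

Text stream:
i=0 'd': node 0→1
i=1 'd': node 1→1 ·f
i=2 'a': node 1→2
i=3 'c': node 2→0 ·f
i=4 'b': node 0→4
i=5 'b': node 4→5  ** P1@[4:5]
i=6 'b': node 5→5 ·f  ** P1@[5:6]
i=7 'b': node 5→5 ·f  ** P1@[6:7]
i=8 'd': node 5→1 ·f
i=9 'a': node 1→2
i=10 'a': node 2→3  ** P0@[8:10]
i=11 'd': node 3→1 ·f
i=12 'a': node 1→2
i=13 'a': node 2→3  ** P0@[11:13]
i=14 'a': node 3→0 ·f
i=15 'd': node 0→1
i=16 'd': node 1→1 ·f
i=17 'd': node 1→1 ·f
i=18 'a': node 1→2
i=19 'a': node 2→3  ** P0@[17:19]
i=20 'c': node 3→0 ·f
i=21 'd': node 0→1
i=22 'a': node 1→2
i=23 'a': node 2→3  ** P0@[21:23]
i=24 'd': node 3→1 ·f
i=25 'c': node 1→0 ·f
i=26 'c': node 0→0
i=27 'd': node 0→1
i=28 'a': node 1→2
i=29 'd': node 2→1 ·f
i=30 'd': node 1→1 ·f
i=31 'd': node 1→1 ·f
i=32 'a': node 1→2
i=33 'a': node 2→3  ** P0@[31:33]
i=34 'd': node 3→1 ·f
i=35 'a': node 1→2
i=36 'a': node 2→3  ** P0@[34:36]
i=37 'd': node 3→1 ·f
i=38 'a': node 1→2
i=39 'c': node 2→0 ·f
i=40 'd': node 0→1
i=41 'd': node 1→1 ·f
i=42 'a': node 1→2
i=43 'a': node 2→3  ** P0@[41:43]
i=44 'b': node 3→4 ·f
i=45 'b': node 4→5  ** P1@[44:45]
i=46 'a': node 5→0 ·f
i=47 'b': node 0→4
i=48 'a': node 4→0 ·f
i=49 'a': node 0→0
i=50 'c': node 0→0
i=51 'b': node 0→4
i=52 'b': node 4→5  ** P1@[51:52]
i=53 'b': node 5→5 ·f  ** P1@[52:53]
i=54 'd': node 5→1 ·f
i=55 'a': node 1→2
i=56 'a': node 2→3  ** P0@[54:56]
i=57 'b': node 3→4 ·f
i=58 'c': node 4→0 ·f
i=59 'b': node 0→4
i=60 'd': node 4→1 ·f
i=61 'd': node 1→1 ·f
i=62 'b': node 1→4 ·f
i=63 'b': node 4→5  ** P1@[62:63]
i=64 'a': node 5→0 ·f
i=65 'd': node 0→1
i=66 'd': node 1→1 ·f
i=67 'b': node 1→4 ·f
i=68 'a': node 4→0 ·f
i=69 'c': node 0→0
i=70 'b': node 0→4
i=71 'd': node 4→1 ·f
i=72 'b': node 1→4 ·f
i=73 'a': node 4→0 ·f
i=74 'd': node 0→1
i=75 'd': node 1→1 ·f
i=76 'b': node 1→4 ·f
i=77 'b': node 4→5  ** P1@[76:77]
i=78 'd': node 5→1 ·f

Result: [[5,1],[6,1],[7,1],[10,0],[13,0],[19,0],[23,0],[33,0],[36,0],[43,0],[45,1],[52,1],[53,1],[56,0],[63,1],[77,1]]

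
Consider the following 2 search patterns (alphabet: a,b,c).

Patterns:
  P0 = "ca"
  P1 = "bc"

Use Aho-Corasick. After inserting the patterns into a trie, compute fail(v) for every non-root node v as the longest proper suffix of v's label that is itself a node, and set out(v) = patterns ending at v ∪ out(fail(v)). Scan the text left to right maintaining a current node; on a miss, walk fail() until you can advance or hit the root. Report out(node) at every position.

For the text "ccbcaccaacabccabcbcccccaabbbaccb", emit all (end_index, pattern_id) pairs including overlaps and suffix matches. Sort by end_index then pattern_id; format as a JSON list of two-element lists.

Construct AC machine:
Trie nodes:
  n0 'ε': b→3 c→1
  n1 'c': a→2
  n2 'ca': ·  ←P0
  n3 'b': c→4
  n4 'bc': ·  ←P1

Failure links (BFS by depth):
  n1('c'): parent n0 fail=0; on 'c' 0 → fail=0;  out ∅∪∅=∅
  n3('b'): parent n0 fail=0; on 'b' 0 → fail=0;  out ∅∪∅=∅
  n2('ca'): parent n1 fail=0; on 'a' 0 → fail=0;  out {0}∪∅={0}
  n4('bc'): parent n3 fail=0; on 'c' 0 → fail=1;  out {1}∪∅={1}

Scan:
i=0 'c': node 0→1
i=1 'c': node 1→1 (fail-walked)
i=2 'b': node 1→3 (fail-walked)
i=3 'c': node 3→4  emit P1@[2:3]
i=4 'a': node 4→2 (fail-walked)  emit P0@[3:4]
i=5 'c': node 2→1 (fail-walked)
i=6 'c': node 1→1 (fail-walked)
i=7 'a': node 1→2  emit P0@[6:7]
i=8 'a': node 2→0 (fail-walked)
i=9 'c': node 0→1
i=10 'a': node 1→2  emit P0@[9:10]
i=11 'b': node 2→3 (fail-walked)
i=12 'c': node 3→4  emit P1@[11:12]
i=13 'c': node 4→1 (fail-walked)
i=14 'a': node 1→2  emit P0@[13:14]
i=15 'b': node 2→3 (fail-walked)
i=16 'c': node 3→4  emit P1@[15:16]
i=17 'b': node 4→3 (fail-walked)
i=18 'c': node 3→4  emit P1@[17:18]
i=19 'c': node 4→1 (fail-walked)
i=20 'c': node 1→1 (fail-walked)
i=21 'c': node 1→1 (fail-walked)
i=22 'c': node 1→1 (fail-walked)
i=23 'a': node 1→2  emit P0@[22:23]
i=24 'a': node 2→0 (fail-walked)
i=25 'b': node 0→3
i=26 'b': node 3→3 (fail-walked)
i=27 'b': node 3→3 (fail-walked)
i=28 'a': node 3→0 (fail-walked)
i=29 'c': node 0→1
i=30 'c': node 1→1 (fail-walked)
i=31 'b': node 1→3 (fail-walked)

Matches: [[3,1],[4,0],[7,0],[10,0],[12,1],[14,0],[16,1],[18,1],[23,0]]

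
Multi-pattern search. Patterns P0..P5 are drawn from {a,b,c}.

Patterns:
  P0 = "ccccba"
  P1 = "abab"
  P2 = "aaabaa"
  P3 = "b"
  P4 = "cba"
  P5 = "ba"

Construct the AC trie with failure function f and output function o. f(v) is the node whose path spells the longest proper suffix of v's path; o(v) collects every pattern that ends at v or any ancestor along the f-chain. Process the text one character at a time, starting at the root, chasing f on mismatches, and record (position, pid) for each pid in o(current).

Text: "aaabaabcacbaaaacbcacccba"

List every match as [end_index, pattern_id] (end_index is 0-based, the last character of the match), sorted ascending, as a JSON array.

Construct AC machine:
Trie (insert patterns):
  n0 'ε': a→7 b→16 c→1
  n1 'c': b→17 c→2
  n2 'cc': c→3
  n3 'ccc': c→4
  n4 'cccc': b→5
  n5 'ccccb': a→6
  n6 'ccccba': ·  ←P0
  n7 'a': a→11 b→8
  n8 'ab': a→9
  n9 'aba': b→10
  n10 'abab': ·  ←P1
  n11 'aa': a→12
  n12 'aaa': b→13
  n13 'aaab': a→14
  n14 'aaaba': a→15
  n15 'aaabaa': ·  ←P2
  n16 'b': a→19  ←P3
  n17 'cb': a→18
  n18 'cba': ·  ←P4
  n19 'ba': ·  ←P5

BFS fail/out derivation:
  fail(1) 'c': from fail(0)=0 chase 'c': 0 ⇒ 0;  out=∅∪out(0)=∅
  fail(7) 'a': from fail(0)=0 chase 'a': 0 ⇒ 0;  out=∅∪out(0)=∅
  fail(16) 'b': from fail(0)=0 chase 'b': 0 ⇒ 0;  out={3}∪out(0)={3}
  fail(2) 'cc': from fail(1)=0 chase 'c': 0 ⇒ 1;  out=∅∪out(1)=∅
  fail(8) 'ab': from fail(7)=0 chase 'b': 0 ⇒ 16;  out=∅∪out(16)={3}
  fail(11) 'aa': from fail(7)=0 chase 'a': 0 ⇒ 7;  out=∅∪out(7)=∅
  fail(17) 'cb': from fail(1)=0 chase 'b': 0 ⇒ 16;  out=∅∪out(16)={3}
  fail(19) 'ba': from fail(16)=0 chase 'a': 0 ⇒ 7;  out={5}∪out(7)={5}
  fail(3) 'ccc': from fail(2)=1 chase 'c': 1 ⇒ 2;  out=∅∪out(2)=∅
  fail(9) 'aba': from fail(8)=16 chase 'a': 16 ⇒ 19;  out=∅∪out(19)={5}
  fail(12) 'aaa': from fail(11)=7 chase 'a': 7 ⇒ 11;  out=∅∪out(11)=∅
  fail(18) 'cba': from fail(17)=16 chase 'a': 16 ⇒ 19;  out={4}∪out(19)={4,5}
  fail(4) 'cccc': from fail(3)=2 chase 'c': 2 ⇒ 3;  out=∅∪out(3)=∅
  fail(10) 'abab': from fail(9)=19 chase 'b': 19→7 ⇒ 8;  out={1}∪out(8)={1,3}
  fail(13) 'aaab': from fail(12)=11 chase 'b': 11→7 ⇒ 8;  out=∅∪out(8)={3}
  fail(5) 'ccccb': from fail(4)=3 chase 'b': 3→2→1 ⇒ 17;  out=∅∪out(17)={3}
  fail(14) 'aaaba': from fail(13)=8 chase 'a': 8 ⇒ 9;  out=∅∪out(9)={5}
  fail(6) 'ccccba': from fail(5)=17 chase 'a': 17 ⇒ 18;  out={0}∪out(18)={0,4,5}
  fail(15) 'aaabaa': from fail(14)=9 chase 'a': 9→19→7 ⇒ 11;  out={2}∪out(11)={2}

Run:
pos 0 'a': at 7
pos 1 'a': at 11
pos 2 'a': at 12
pos 3 'b': at 13  emit P3@[3:3]
pos 4 'a': at 14  emit P5@[3:4]
pos 5 'a': at 15  emit P2@[0:5]
pos 6 'b': at 8 (via fail)  emit P3@[6:6]
pos 7 'c': at 1 (via fail)
pos 8 'a': at 7 (via fail)
pos 9 'c': at 1 (via fail)
pos 10 'b': at 17  emit P3@[10:10]
pos 11 'a': at 18  emit P4@[9:11],P5@[10:11]
pos 12 'a': at 11 (via fail)
pos 13 'a': at 12
pos 14 'a': at 12 (via fail)
pos 15 'c': at 1 (via fail)
pos 16 'b': at 17  emit P3@[16:16]
pos 17 'c': at 1 (via fail)
pos 18 'a': at 7 (via fail)
pos 19 'c': at 1 (via fail)
pos 20 'c': at 2
pos 21 'c': at 3
pos 22 'b': at 17 (via fail)  emit P3@[22:22]
pos 23 'a': at 18  emit P4@[21:23],P5@[22:23]

Matches: [[3,3],[4,5],[5,2],[6,3],[10,3],[11,4],[11,5],[16,3],[22,3],[23,4],[23,5]]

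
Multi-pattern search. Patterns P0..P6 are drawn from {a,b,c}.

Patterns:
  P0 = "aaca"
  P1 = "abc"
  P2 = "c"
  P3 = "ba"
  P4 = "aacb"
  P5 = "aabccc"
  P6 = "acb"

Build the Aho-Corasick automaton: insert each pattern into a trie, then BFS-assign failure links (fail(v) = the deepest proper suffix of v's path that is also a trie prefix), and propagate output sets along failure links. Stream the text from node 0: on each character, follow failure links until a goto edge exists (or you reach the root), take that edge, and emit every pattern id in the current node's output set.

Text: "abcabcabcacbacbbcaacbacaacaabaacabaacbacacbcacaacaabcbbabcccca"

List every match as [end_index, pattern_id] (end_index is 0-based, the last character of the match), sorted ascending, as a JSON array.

Construct AC machine:
Trie (insert patterns):
  0='ε' goto a→1 b→8 c→7
  1='a' goto a→2 b→5 c→15
  2='aa' goto b→11 c→3
  3='aac' goto a→4 b→10
  4='aaca' goto ·  [P0 ends]
  5='ab' goto c→6
  6='abc' goto ·  [P1 ends]
  7='c' goto ·  [P2 ends]
  8='b' goto a→9
  9='ba' goto ·  [P3 ends]
  10='aacb' goto ·  [P4 ends]
  11='aab' goto c→12
  12='aabc' goto c→13
  13='aabcc' goto c→14
  14='aabccc' goto ·  [P5 ends]
  15='ac' goto b→16
  16='acb' goto ·  [P6 ends]

Failure links (BFS by depth):
  fail(1) 'a': from fail(0)=0 chase 'a': 0 ⇒ 0;  out=∅∪out(0)=∅
  fail(7) 'c': from fail(0)=0 chase 'c': 0 ⇒ 0;  out={2}∪out(0)={2}
  fail(8) 'b': from fail(0)=0 chase 'b': 0 ⇒ 0;  out=∅∪out(0)=∅
  fail(2) 'aa': from fail(1)=0 chase 'a': 0 ⇒ 1;  out=∅∪out(1)=∅
  fail(5) 'ab': from fail(1)=0 chase 'b': 0 ⇒ 8;  out=∅∪out(8)=∅
  fail(9) 'ba': from fail(8)=0 chase 'a': 0 ⇒ 1;  out={3}∪out(1)={3}
  fail(15) 'ac': from fail(1)=0 chase 'c': 0 ⇒ 7;  out=∅∪out(7)={2}
  fail(3) 'aac': from fail(2)=1 chase 'c': 1 ⇒ 15;  out=∅∪out(15)={2}
  fail(6) 'abc': from fail(5)=8 chase 'c': 8→0 ⇒ 7;  out={1}∪out(7)={1,2}
  fail(11) 'aab': from fail(2)=1 chase 'b': 1 ⇒ 5;  out=∅∪out(5)=∅
  fail(16) 'acb': from fail(15)=7 chase 'b': 7→0 ⇒ 8;  out={6}∪out(8)={6}
  fail(4) 'aaca': from fail(3)=15 chase 'a': 15→7→0 ⇒ 1;  out={0}∪out(1)={0}
  fail(10) 'aacb': from fail(3)=15 chase 'b': 15 ⇒ 16;  out={4}∪out(16)={4,6}
  fail(12) 'aabc': from fail(11)=5 chase 'c': 5 ⇒ 6;  out=∅∪out(6)={1,2}
  fail(13) 'aabcc': from fail(12)=6 chase 'c': 6→7→0 ⇒ 7;  out=∅∪out(7)={2}
  fail(14) 'aabccc': from fail(13)=7 chase 'c': 7→0 ⇒ 7;  out={5}∪out(7)={2,5}

Scan:
i=0 'a': node 0→1
i=1 'b': node 1→5
i=2 'c': node 5→6  → match P1@[0:2],P2@[2:2]
i=3 'a': node 6→1 (fail-walked)
i=4 'b': node 1→5
i=5 'c': node 5→6  → match P1@[3:5],P2@[5:5]
i=6 'a': node 6→1 (fail-walked)
i=7 'b': node 1→5
i=8 'c': node 5→6  → match P1@[6:8],P2@[8:8]
i=9 'a': node 6→1 (fail-walked)
i=10 'c': node 1→15  → match P2@[10:10]
i=11 'b': node 15→16  → match P6@[9:11]
i=12 'a': node 16→9 (fail-walked)  → match P3@[11:12]
i=13 'c': node 9→15 (fail-walked)  → match P2@[13:13]
i=14 'b': node 15→16  → match P6@[12:14]
i=15 'b': node 16→8 (fail-walked)
i=16 'c': node 8→7 (fail-walked)  → match P2@[16:16]
i=17 'a': node 7→1 (fail-walked)
i=18 'a': node 1→2
i=19 'c': node 2→3  → match P2@[19:19]
i=20 'b': node 3→10  → match P4@[17:20],P6@[18:20]
i=21 'a': node 10→9 (fail-walked)  → match P3@[20:21]
i=22 'c': node 9→15 (fail-walked)  → match P2@[22:22]
i=23 'a': node 15→1 (fail-walked)
i=24 'a': node 1→2
i=25 'c': node 2→3  → match P2@[25:25]
i=26 'a': node 3→4  → match P0@[23:26]
i=27 'a': node 4→2 (fail-walked)
i=28 'b': node 2→11
i=29 'a': node 11→9 (fail-walked)  → match P3@[28:29]
i=30 'a': node 9→2 (fail-walked)
i=31 'c': node 2→3  → match P2@[31:31]
i=32 'a': node 3→4  → match P0@[29:32]
i=33 'b': node 4→5 (fail-walked)
i=34 'a': node 5→9 (fail-walked)  → match P3@[33:34]
i=35 'a': node 9→2 (fail-walked)
i=36 'c': node 2→3  → match P2@[36:36]
i=37 'b': node 3→10  → match P4@[34:37],P6@[35:37]
i=38 'a': node 10→9 (fail-walked)  → match P3@[37:38]
i=39 'c': node 9→15 (fail-walked)  → match P2@[39:39]
i=40 'a': node 15→1 (fail-walked)
i=41 'c': node 1→15  → match P2@[41:41]
i=42 'b': node 15→16  → match P6@[40:42]
i=43 'c': node 16→7 (fail-walked)  → match P2@[43:43]
i=44 'a': node 7→1 (fail-walked)
i=45 'c': node 1→15  → match P2@[45:45]
i=46 'a': node 15→1 (fail-walked)
i=47 'a': node 1→2
i=48 'c': node 2→3  → match P2@[48:48]
i=49 'a': node 3→4  → match P0@[46:49]
i=50 'a': node 4→2 (fail-walked)
i=51 'b': node 2→11
i=52 'c': node 11→12  → match P1@[50:52],P2@[52:52]
i=53 'b': node 12→8 (fail-walked)
i=54 'b': node 8→8 (fail-walked)
i=55 'a': node 8→9  → match P3@[54:55]
i=56 'b': node 9→5 (fail-walked)
i=57 'c': node 5→6  → match P1@[55:57],P2@[57:57]
i=58 'c': node 6→7 (fail-walked)  → match P2@[58:58]
i=59 'c': node 7→7 (fail-walked)  → match P2@[59:59]
i=60 'c': node 7→7 (fail-walked)  → match P2@[60:60]
i=61 'a': node 7→1 (fail-walked)

All matches (sorted): [[2,1],[2,2],[5,1],[5,2],[8,1],[8,2],[10,2],[11,6],[12,3],[13,2],[14,6],[16,2],[19,2],[20,4],[20,6],[21,3],[22,2],[25,2],[26,0],[29,3],[31,2],[32,0],[34,3],[36,2],[37,4],[37,6],[38,3],[39,2],[41,2],[42,6],[43,2],[45,2],[48,2],[49,0],[52,1],[52,2],[55,3],[57,1],[57,2],[58,2],[59,2],[60,2]]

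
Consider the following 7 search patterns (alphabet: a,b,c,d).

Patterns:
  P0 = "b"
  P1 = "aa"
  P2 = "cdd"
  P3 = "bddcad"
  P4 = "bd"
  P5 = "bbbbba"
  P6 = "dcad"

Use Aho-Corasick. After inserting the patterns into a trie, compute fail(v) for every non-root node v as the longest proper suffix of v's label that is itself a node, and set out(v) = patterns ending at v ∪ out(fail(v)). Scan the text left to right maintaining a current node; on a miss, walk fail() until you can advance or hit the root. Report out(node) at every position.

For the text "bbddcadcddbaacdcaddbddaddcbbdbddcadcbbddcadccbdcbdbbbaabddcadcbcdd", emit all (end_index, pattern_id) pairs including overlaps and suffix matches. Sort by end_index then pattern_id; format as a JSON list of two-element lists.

Build automaton:
Trie (insert patterns):
  n0 'ε': a→2 b→1 c→4 d→17
  n1 'b': b→12 d→7  ←P0
  n2 'a': a→3
  n3 'aa': ·  ←P1
  n4 'c': d→5
  n5 'cd': d→6
  n6 'cdd': ·  ←P2
  n7 'bd': d→8  ←P4
  n8 'bdd': c→9
  n9 'bddc': a→10
  n10 'bddca': d→11
  n11 'bddcad': ·  ←P3
  n12 'bb': b→13
  n13 'bbb': b→14
  n14 'bbbb': b→15
  n15 'bbbbb': a→16
  n16 'bbbbba': ·  ←P5
  n17 'd': c→18
  n18 'dc': a→19
  n19 'dca': d→20
  n20 'dcad': ·  ←P6

Failure links (BFS by depth):
  fail(1) 'b': from fail(0)=0 chase 'b': 0 ⇒ 0;  out={0}∪out(0)={0}
  fail(2) 'a': from fail(0)=0 chase 'a': 0 ⇒ 0;  out=∅∪out(0)=∅
  fail(4) 'c': from fail(0)=0 chase 'c': 0 ⇒ 0;  out=∅∪out(0)=∅
  fail(17) 'd': from fail(0)=0 chase 'd': 0 ⇒ 0;  out=∅∪out(0)=∅
  fail(3) 'aa': from fail(2)=0 chase 'a': 0 ⇒ 2;  out={1}∪out(2)={1}
  fail(5) 'cd': from fail(4)=0 chase 'd': 0 ⇒ 17;  out=∅∪out(17)=∅
  fail(7) 'bd': from fail(1)=0 chase 'd': 0 ⇒ 17;  out={4}∪out(17)={4}
  fail(12) 'bb': from fail(1)=0 chase 'b': 0 ⇒ 1;  out=∅∪out(1)={0}
  fail(18) 'dc': from fail(17)=0 chase 'c': 0 ⇒ 4;  out=∅∪out(4)=∅
  fail(6) 'cdd': from fail(5)=17 chase 'd': 17→0 ⇒ 17;  out={2}∪out(17)={2}
  fail(8) 'bdd': from fail(7)=17 chase 'd': 17→0 ⇒ 17;  out=∅∪out(17)=∅
  fail(13) 'bbb': from fail(12)=1 chase 'b': 1 ⇒ 12;  out=∅∪out(12)={0}
  fail(19) 'dca': from fail(18)=4 chase 'a': 4→0 ⇒ 2;  out=∅∪out(2)=∅
  fail(9) 'bddc': from fail(8)=17 chase 'c': 17 ⇒ 18;  out=∅∪out(18)=∅
  fail(14) 'bbbb': from fail(13)=12 chase 'b': 12 ⇒ 13;  out=∅∪out(13)={0}
  fail(20) 'dcad': from fail(19)=2 chase 'd': 2→0 ⇒ 17;  out={6}∪out(17)={6}
  fail(10) 'bddca': from fail(9)=18 chase 'a': 18 ⇒ 19;  out=∅∪out(19)=∅
  fail(15) 'bbbbb': from fail(14)=13 chase 'b': 13 ⇒ 14;  out=∅∪out(14)={0}
  fail(11) 'bddcad': from fail(10)=19 chase 'd': 19 ⇒ 20;  out={3}∪out(20)={3,6}
  fail(16) 'bbbbba': from fail(15)=14 chase 'a': 14→13→12→1→0 ⇒ 2;  out={5}∪out(2)={5}

Text stream:
[0] read 'b'  n0⇒n1  → match P0@[0:0]
[1] read 'b'  n1⇒n12  → match P0@[1:1]
[2] read 'd'  n12⇒n7 (via fail)  → match P4@[1:2]
[3] read 'd'  n7⇒n8
[4] read 'c'  n8⇒n9
[5] read 'a'  n9⇒n10
[6] read 'd'  n10⇒n11  → match P3@[1:6],P6@[3:6]
[7] read 'c'  n11⇒n18 (via fail)
[8] read 'd'  n18⇒n5 (via fail)
[9] read 'd'  n5⇒n6  → match P2@[7:9]
[10] read 'b'  n6⇒n1 (via fail)  → match P0@[10:10]
[11] read 'a'  n1⇒n2 (via fail)
[12] read 'a'  n2⇒n3  → match P1@[11:12]
[13] read 'c'  n3⇒n4 (via fail)
[14] read 'd'  n4⇒n5
[15] read 'c'  n5⇒n18 (via fail)
[16] read 'a'  n18⇒n19
[17] read 'd'  n19⇒n20  → match P6@[14:17]
[18] read 'd'  n20⇒n17 (via fail)
[19] read 'b'  n17⇒n1 (via fail)  → match P0@[19:19]
[20] read 'd'  n1⇒n7  → match P4@[19:20]
[21] read 'd'  n7⇒n8
[22] read 'a'  n8⇒n2 (via fail)
[23] read 'd'  n2⇒n17 (via fail)
[24] read 'd'  n17⇒n17 (via fail)
[25] read 'c'  n17⇒n18
[26] read 'b'  n18⇒n1 (via fail)  → match P0@[26:26]
[27] read 'b'  n1⇒n12  → match P0@[27:27]
[28] read 'd'  n12⇒n7 (via fail)  → match P4@[27:28]
[29] read 'b'  n7⇒n1 (via fail)  → match P0@[29:29]
[30] read 'd'  n1⇒n7  → match P4@[29:30]
[31] read 'd'  n7⇒n8
[32] read 'c'  n8⇒n9
[33] read 'a'  n9⇒n10
[34] read 'd'  n10⇒n11  → match P3@[29:34],P6@[31:34]
[35] read 'c'  n11⇒n18 (via fail)
[36] read 'b'  n18⇒n1 (via fail)  → match P0@[36:36]
[37] read 'b'  n1⇒n12  → match P0@[37:37]
[38] read 'd'  n12⇒n7 (via fail)  → match P4@[37:38]
[39] read 'd'  n7⇒n8
[40] read 'c'  n8⇒n9
[41] read 'a'  n9⇒n10
[42] read 'd'  n10⇒n11  → match P3@[37:42],P6@[39:42]
[43] read 'c'  n11⇒n18 (via fail)
[44] read 'c'  n18⇒n4 (via fail)
[45] read 'b'  n4⇒n1 (via fail)  → match P0@[45:45]
[46] read 'd'  n1⇒n7  → match P4@[45:46]
[47] read 'c'  n7⇒n18 (via fail)
[48] read 'b'  n18⇒n1 (via fail)  → match P0@[48:48]
[49] read 'd'  n1⇒n7  → match P4@[48:49]
[50] read 'b'  n7⇒n1 (via fail)  → match P0@[50:50]
[51] read 'b'  n1⇒n12  → match P0@[51:51]
[52] read 'b'  n12⇒n13  → match P0@[52:52]
[53] read 'a'  n13⇒n2 (via fail)
[54] read 'a'  n2⇒n3  → match P1@[53:54]
[55] read 'b'  n3⇒n1 (via fail)  → match P0@[55:55]
[56] read 'd'  n1⇒n7  → match P4@[55:56]
[57] read 'd'  n7⇒n8
[58] read 'c'  n8⇒n9
[59] read 'a'  n9⇒n10
[60] read 'd'  n10⇒n11  → match P3@[55:60],P6@[57:60]
[61] read 'c'  n11⇒n18 (via fail)
[62] read 'b'  n18⇒n1 (via fail)  → match P0@[62:62]
[63] read 'c'  n1⇒n4 (via fail)
[64] read 'd'  n4⇒n5
[65] read 'd'  n5⇒n6  → match P2@[63:65]

Result: [[0,0],[1,0],[2,4],[6,3],[6,6],[9,2],[10,0],[12,1],[17,6],[19,0],[20,4],[26,0],[27,0],[28,4],[29,0],[30,4],[34,3],[34,6],[36,0],[37,0],[38,4],[42,3],[42,6],[45,0],[46,4],[48,0],[49,4],[50,0],[51,0],[52,0],[54,1],[55,0],[56,4],[60,3],[60,6],[62,0],[65,2]]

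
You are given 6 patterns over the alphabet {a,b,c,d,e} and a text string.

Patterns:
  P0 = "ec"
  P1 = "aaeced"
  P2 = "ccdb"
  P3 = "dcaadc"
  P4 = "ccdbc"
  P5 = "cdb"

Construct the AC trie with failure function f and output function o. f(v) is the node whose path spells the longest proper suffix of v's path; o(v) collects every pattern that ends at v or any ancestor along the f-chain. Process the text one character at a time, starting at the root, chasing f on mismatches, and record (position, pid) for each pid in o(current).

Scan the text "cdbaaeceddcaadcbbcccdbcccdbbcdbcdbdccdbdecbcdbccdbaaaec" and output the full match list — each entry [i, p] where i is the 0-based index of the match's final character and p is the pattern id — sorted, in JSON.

Build automaton:
Trie (insert patterns):
  0='ε' goto a→3 c→9 d→13 e→1
  1='e' goto c→2
  2='ec' goto ·  [P0 ends]
  3='a' goto a→4
  4='aa' goto e→5
  5='aae' goto c→6
  6='aaec' goto e→7
  7='aaece' goto d→8
  8='aaeced' goto ·  [P1 ends]
  9='c' goto c→10 d→20
  10='cc' goto d→11
  11='ccd' goto b→12
  12='ccdb' goto c→19  [P2 ends]
  13='d' goto c→14
  14='dc' goto a→15
  15='dca' goto a→16
  16='dcaa' goto d→17
  17='dcaad' goto c→18
  18='dcaadc' goto ·  [P3 ends]
  19='ccdbc' goto ·  [P4 ends]
  20='cd' goto b→21
  21='cdb' goto ·  [P5 ends]

Failure links (BFS by depth):
  n1('e'): parent n0 fail=0; on 'e' 0 → fail=0;  out ∅∪∅=∅
  n3('a'): parent n0 fail=0; on 'a' 0 → fail=0;  out ∅∪∅=∅
  n9('c'): parent n0 fail=0; on 'c' 0 → fail=0;  out ∅∪∅=∅
  n13('d'): parent n0 fail=0; on 'd' 0 → fail=0;  out ∅∪∅=∅
  n2('ec'): parent n1 fail=0; on 'c' 0 → fail=9;  out {0}∪∅={0}
  n4('aa'): parent n3 fail=0; on 'a' 0 → fail=3;  out ∅∪∅=∅
  n10('cc'): parent n9 fail=0; on 'c' 0 → fail=9;  out ∅∪∅=∅
  n14('dc'): parent n13 fail=0; on 'c' 0 → fail=9;  out ∅∪∅=∅
  n20('cd'): parent n9 fail=0; on 'd' 0 → fail=13;  out ∅∪∅=∅
  n5('aae'): parent n4 fail=3; on 'e' 3→0 → fail=1;  out ∅∪∅=∅
  n11('ccd'): parent n10 fail=9; on 'd' 9 → fail=20;  out ∅∪∅=∅
  n15('dca'): parent n14 fail=9; on 'a' 9→0 → fail=3;  out ∅∪∅=∅
  n21('cdb'): parent n20 fail=13; on 'b' 13→0 → fail=0;  out {5}∪∅={5}
  n6('aaec'): parent n5 fail=1; on 'c' 1 → fail=2;  out ∅∪{0}={0}
  n12('ccdb'): parent n11 fail=20; on 'b' 20 → fail=21;  out {2}∪{5}={2,5}
  n16('dcaa'): parent n15 fail=3; on 'a' 3 → fail=4;  out ∅∪∅=∅
  n7('aaece'): parent n6 fail=2; on 'e' 2→9→0 → fail=1;  out ∅∪∅=∅
  n17('dcaad'): parent n16 fail=4; on 'd' 4→3→0 → fail=13;  out ∅∪∅=∅
  n19('ccdbc'): parent n12 fail=21; on 'c' 21→0 → fail=9;  out {4}∪∅={4}
  n8('aaeced'): parent n7 fail=1; on 'd' 1→0 → fail=13;  out {1}∪∅={1}
  n18('dcaadc'): parent n17 fail=13; on 'c' 13 → fail=14;  out {3}∪∅={3}

Scan:
[0] read 'c'  n0⇒n9
[1] read 'd'  n9⇒n20
[2] read 'b'  n20⇒n21  → match P5@[0:2]
[3] read 'a'  n21⇒n3 (via fail)
[4] read 'a'  n3⇒n4
[5] read 'e'  n4⇒n5
[6] read 'c'  n5⇒n6  → match P0@[5:6]
[7] read 'e'  n6⇒n7
[8] read 'd'  n7⇒n8  → match P1@[3:8]
[9] read 'd'  n8⇒n13 (via fail)
[10] read 'c'  n13⇒n14
[11] read 'a'  n14⇒n15
[12] read 'a'  n15⇒n16
[13] read 'd'  n16⇒n17
[14] read 'c'  n17⇒n18  → match P3@[9:14]
[15] read 'b'  n18⇒n0 (via fail)
[16] read 'b'  n0⇒n0
[17] read 'c'  n0⇒n9
[18] read 'c'  n9⇒n10
[19] read 'c'  n10⇒n10 (via fail)
[20] read 'd'  n10⇒n11
[21] read 'b'  n11⇒n12  → match P2@[18:21],P5@[19:21]
[22] read 'c'  n12⇒n19  → match P4@[18:22]
[23] read 'c'  n19⇒n10 (via fail)
[24] read 'c'  n10⇒n10 (via fail)
[25] read 'd'  n10⇒n11
[26] read 'b'  n11⇒n12  → match P2@[23:26],P5@[24:26]
[27] read 'b'  n12⇒n0 (via fail)
[28] read 'c'  n0⇒n9
[29] read 'd'  n9⇒n20
[30] read 'b'  n20⇒n21  → match P5@[28:30]
[31] read 'c'  n21⇒n9 (via fail)
[32] read 'd'  n9⇒n20
[33] read 'b'  n20⇒n21  → match P5@[31:33]
[34] read 'd'  n21⇒n13 (via fail)
[35] read 'c'  n13⇒n14
[36] read 'c'  n14⇒n10 (via fail)
[37] read 'd'  n10⇒n11
[38] read 'b'  n11⇒n12  → match P2@[35:38],P5@[36:38]
[39] read 'd'  n12⇒n13 (via fail)
[40] read 'e'  n13⇒n1 (via fail)
[41] read 'c'  n1⇒n2  → match P0@[40:41]
[42] read 'b'  n2⇒n0 (via fail)
[43] read 'c'  n0⇒n9
[44] read 'd'  n9⇒n20
[45] read 'b'  n20⇒n21  → match P5@[43:45]
[46] read 'c'  n21⇒n9 (via fail)
[47] read 'c'  n9⇒n10
[48] read 'd'  n10⇒n11
[49] read 'b'  n11⇒n12  → match P2@[46:49],P5@[47:49]
[50] read 'a'  n12⇒n3 (via fail)
[51] read 'a'  n3⇒n4
[52] read 'a'  n4⇒n4 (via fail)
[53] read 'e'  n4⇒n5
[54] read 'c'  n5⇒n6  → match P0@[53:54]

Matches: [[2,5],[6,0],[8,1],[14,3],[21,2],[21,5],[22,4],[26,2],[26,5],[30,5],[33,5],[38,2],[38,5],[41,0],[45,5],[49,2],[49,5],[54,0]]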